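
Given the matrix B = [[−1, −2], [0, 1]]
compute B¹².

[[1, 0], [0, 1]]

B² = I (check: tr B = 0 and det B = −1), so B¹² = I since 12 is even.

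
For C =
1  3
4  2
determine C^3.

[[49, 57], [76, 68]]

C^2 = [[13, 9], [12, 16]]
C^3 = [[49, 57], [76, 68]]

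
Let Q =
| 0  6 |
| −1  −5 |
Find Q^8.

[[−12354, −37830], [6305, 19171]]

tr Q = −5 and det Q = 6, so the characteristic polynomial is λ² − (−5)λ + (6) with roots −2 and −3.
Eigenvectors give P = [[3, 2], [−1, −1]] with P⁻¹ = [[1, 2], [−1, −3]], and Q = P·diag(−2, −3)·P⁻¹.
Then Q^8 = P·diag(256, 6561)·P⁻¹ = [[768, 13122], [−256, −6561]] · [[1, 2], [−1, −3]] = [[−12354, −37830], [6305, 19171]].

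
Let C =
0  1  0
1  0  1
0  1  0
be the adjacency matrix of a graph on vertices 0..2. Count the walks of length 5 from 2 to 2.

The number of length-5 walks from vertex 2 to vertex 2 is entry (2,2) of C^5, where C is the adjacency matrix.
C^2 = [[1, 0, 1], [0, 2, 0], [1, 0, 1]]
C^3 = [[0, 2, 0], [2, 0, 2], [0, 2, 0]]
C^4 = [[2, 0, 2], [0, 4, 0], [2, 0, 2]]
C^5 = [[0, 4, 0], [4, 0, 4], [0, 4, 0]]

0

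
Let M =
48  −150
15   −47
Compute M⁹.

tr M = 1 and det M = −6, so the characteristic polynomial is λ² − (1)λ + (−6) with roots 3 and −2.
Eigenvectors give P = [[10, 3], [3, 1]] with P⁻¹ = [[1, −3], [−3, 10]], and M = P·diag(3, −2)·P⁻¹.
Then M⁹ = P·diag(19683, −512)·P⁻¹ = [[196830, −1536], [59049, −512]] · [[1, −3], [−3, 10]] = [[201438, −605850], [60585, −182267]].

[[201438, −605850], [60585, −182267]]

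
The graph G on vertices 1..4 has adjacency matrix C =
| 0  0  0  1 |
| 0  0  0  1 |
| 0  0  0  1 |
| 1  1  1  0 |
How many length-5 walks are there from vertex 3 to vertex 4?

9

The number of length-5 walks from vertex 3 to vertex 4 is entry (3,4) of C⁵, where C is the adjacency matrix.
C² = [[1, 1, 1, 0], [1, 1, 1, 0], [1, 1, 1, 0], [0, 0, 0, 3]]
C³ = [[0, 0, 0, 3], [0, 0, 0, 3], [0, 0, 0, 3], [3, 3, 3, 0]]
C⁴ = [[3, 3, 3, 0], [3, 3, 3, 0], [3, 3, 3, 0], [0, 0, 0, 9]]
C⁵ = [[0, 0, 0, 9], [0, 0, 0, 9], [0, 0, 0, 9], [9, 9, 9, 0]]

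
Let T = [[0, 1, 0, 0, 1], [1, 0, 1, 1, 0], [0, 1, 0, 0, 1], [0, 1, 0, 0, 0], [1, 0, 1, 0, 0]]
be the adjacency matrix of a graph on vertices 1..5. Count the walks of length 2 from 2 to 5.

The number of length-2 walks from vertex 2 to vertex 5 is entry (2,5) of T^2, where T is the adjacency matrix.
T^2 = [[2, 0, 2, 1, 0], [0, 3, 0, 0, 2], [2, 0, 2, 1, 0], [1, 0, 1, 1, 0], [0, 2, 0, 0, 2]]

2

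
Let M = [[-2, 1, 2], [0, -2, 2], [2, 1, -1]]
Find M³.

[[-24, 8, 16], [-20, -14, 26], [26, 3, -21]]

M² = [[8, -2, -4], [4, 6, -6], [-6, -1, 7]]
M³ = [[-24, 8, 16], [-20, -14, 26], [26, 3, -21]]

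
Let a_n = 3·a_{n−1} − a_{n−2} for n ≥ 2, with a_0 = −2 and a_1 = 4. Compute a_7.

1796

With companion matrix C = [[3, −1], [1, 0]], [a_n, a_{n−1}]ᵀ = C·[a_{n−1}, a_{n−2}]ᵀ, so [a_7, a_6]ᵀ = C⁶·[a_1, a_0]ᵀ.
C⁶ = [[377, −144], [144, −55]], giving [a_7, a_6]ᵀ = [[1796], [686]].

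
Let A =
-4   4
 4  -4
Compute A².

[[32, -32], [-32, 32]]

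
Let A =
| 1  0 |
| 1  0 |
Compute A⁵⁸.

[[1, 0], [1, 0]]

A² = A (a projection; rank 1, trace 1), so A⁵⁸ = A.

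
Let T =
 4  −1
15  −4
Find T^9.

[[4, −1], [15, −4]]

T² = I (check: tr T = 0 and det T = −1), so T^9 = T since 9 is odd.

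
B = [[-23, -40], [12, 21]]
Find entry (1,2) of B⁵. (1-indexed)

tr B = -2 and det B = -3, so the characteristic polynomial is λ² − (-2)λ + (-3) with roots 1 and -3.
Eigenvectors give P = [[-5, -2], [3, 1]] with P⁻¹ = [[1, 2], [-3, -5]], and B = P·diag(1, -3)·P⁻¹.
Then B⁵ = P·diag(1, -243)·P⁻¹ = [[-5, 486], [3, -243]] · [[1, 2], [-3, -5]] = [[-1463, -2440], [732, 1221]].

-2440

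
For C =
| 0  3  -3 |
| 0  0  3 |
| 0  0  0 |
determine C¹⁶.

C is strictly triangular, hence nilpotent: C³ = 0, so C¹⁶ = 0.

[[0, 0, 0], [0, 0, 0], [0, 0, 0]]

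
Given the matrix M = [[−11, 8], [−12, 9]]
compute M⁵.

tr M = −2 and det M = −3, so the characteristic polynomial is λ² − (−2)λ + (−3) with roots 1 and −3.
Eigenvectors give P = [[−2, 1], [−3, 1]] with P⁻¹ = [[1, −1], [3, −2]], and M = P·diag(1, −3)·P⁻¹.
Then M⁵ = P·diag(1, −243)·P⁻¹ = [[−2, −243], [−3, −243]] · [[1, −1], [3, −2]] = [[−731, 488], [−732, 489]].

[[−731, 488], [−732, 489]]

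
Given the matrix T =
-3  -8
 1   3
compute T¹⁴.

[[1, 0], [0, 1]]

T² = I (check: tr T = 0 and det T = -1), so T¹⁴ = I since 14 is even.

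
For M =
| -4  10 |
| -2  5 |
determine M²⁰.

M² = M (a projection; rank 1, trace 1), so M²⁰ = M.

[[-4, 10], [-2, 5]]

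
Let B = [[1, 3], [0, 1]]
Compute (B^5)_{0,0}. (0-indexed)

B = I + N where N = [[0, 3], [0, 0]] is strictly upper-triangular, so N^2 = 0.
(I + N)^5 = I + 5·N = [[1, 15], [0, 1]].

1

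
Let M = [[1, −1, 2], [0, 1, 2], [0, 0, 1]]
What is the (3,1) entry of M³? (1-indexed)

0

M = I + N where N = [[0, −1, 2], [0, 0, 2], [0, 0, 0]] is strictly upper-triangular, so N³ = 0.
(I + N)³ = I + 3·N + 3·N² = [[1, −3, 0], [0, 1, 6], [0, 0, 1]].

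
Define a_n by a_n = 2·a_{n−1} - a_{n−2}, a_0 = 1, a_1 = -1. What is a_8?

-15

With companion matrix B = [[2, -1], [1, 0]], [a_n, a_{n−1}]ᵀ = B·[a_{n−1}, a_{n−2}]ᵀ, so [a_8, a_7]ᵀ = B^7·[a_1, a_0]ᵀ.
B^7 = [[8, -7], [7, -6]], giving [a_8, a_7]ᵀ = [[-15], [-13]].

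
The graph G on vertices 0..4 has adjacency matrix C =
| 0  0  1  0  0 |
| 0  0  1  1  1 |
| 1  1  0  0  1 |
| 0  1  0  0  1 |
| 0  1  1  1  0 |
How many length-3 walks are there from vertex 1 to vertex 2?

6

The number of length-3 walks from vertex 1 to vertex 2 is entry (1,2) of C³, where C is the adjacency matrix.
C² = [[1, 1, 0, 0, 1], [1, 3, 1, 1, 2], [0, 1, 3, 2, 1], [0, 1, 2, 2, 1], [1, 2, 1, 1, 3]]
C³ = [[0, 1, 3, 2, 1], [1, 4, 6, 5, 5], [3, 6, 2, 2, 6], [2, 5, 2, 2, 5], [1, 5, 6, 5, 4]]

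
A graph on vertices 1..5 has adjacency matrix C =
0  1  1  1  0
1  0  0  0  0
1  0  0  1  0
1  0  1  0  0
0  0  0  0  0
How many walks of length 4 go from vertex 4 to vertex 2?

The number of length-4 walks from vertex 4 to vertex 2 is entry (4,2) of C⁴, where C is the adjacency matrix.
C² = [[3, 0, 1, 1, 0], [0, 1, 1, 1, 0], [1, 1, 2, 1, 0], [1, 1, 1, 2, 0], [0, 0, 0, 0, 0]]
C³ = [[2, 3, 4, 4, 0], [3, 0, 1, 1, 0], [4, 1, 2, 3, 0], [4, 1, 3, 2, 0], [0, 0, 0, 0, 0]]
C⁴ = [[11, 2, 6, 6, 0], [2, 3, 4, 4, 0], [6, 4, 7, 6, 0], [6, 4, 6, 7, 0], [0, 0, 0, 0, 0]]

4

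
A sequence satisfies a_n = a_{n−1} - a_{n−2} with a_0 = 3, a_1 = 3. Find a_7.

With companion matrix T = [[1, -1], [1, 0]], [a_n, a_{n−1}]ᵀ = T·[a_{n−1}, a_{n−2}]ᵀ, so [a_7, a_6]ᵀ = T⁶·[a_1, a_0]ᵀ.
T⁶ = [[1, 0], [0, 1]], giving [a_7, a_6]ᵀ = [[3], [3]].

3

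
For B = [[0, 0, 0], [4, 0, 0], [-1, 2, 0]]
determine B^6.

[[0, 0, 0], [0, 0, 0], [0, 0, 0]]

B is strictly triangular, hence nilpotent: B^3 = 0, so B^6 = 0.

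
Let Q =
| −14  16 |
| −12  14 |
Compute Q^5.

[[−224, 256], [−192, 224]]

tr Q = 0 and det Q = −4, so the characteristic polynomial is λ² − (0)λ + (−4) with roots −2 and 2.
Eigenvectors give P = [[4, 1], [3, 1]] with P⁻¹ = [[1, −1], [−3, 4]], and Q = P·diag(−2, 2)·P⁻¹.
Then Q^5 = P·diag(−32, 32)·P⁻¹ = [[−128, 32], [−96, 32]] · [[1, −1], [−3, 4]] = [[−224, 256], [−192, 224]].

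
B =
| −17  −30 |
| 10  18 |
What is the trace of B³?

19

tr B = 1 and det B = −6, so the characteristic polynomial is λ² − (1)λ + (−6) with roots 3 and −2.
Eigenvectors give P = [[3, 2], [−2, −1]] with P⁻¹ = [[−1, −2], [2, 3]], and B = P·diag(3, −2)·P⁻¹.
Then B³ = P·diag(27, −8)·P⁻¹ = [[81, −16], [−54, 8]] · [[−1, −2], [2, 3]] = [[−113, −210], [70, 132]].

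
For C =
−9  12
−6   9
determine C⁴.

tr C = 0 and det C = −9, so the characteristic polynomial is λ² − (0)λ + (−9) with roots −3 and 3.
Eigenvectors give P = [[2, 1], [1, 1]] with P⁻¹ = [[1, −1], [−1, 2]], and C = P·diag(−3, 3)·P⁻¹.
Then C⁴ = P·diag(81, 81)·P⁻¹ = [[162, 81], [81, 81]] · [[1, −1], [−1, 2]] = [[81, 0], [0, 81]].

[[81, 0], [0, 81]]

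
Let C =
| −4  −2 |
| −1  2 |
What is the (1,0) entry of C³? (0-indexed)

C² = [[18, 4], [2, 6]]
C³ = [[−76, −28], [−14, 8]]

−14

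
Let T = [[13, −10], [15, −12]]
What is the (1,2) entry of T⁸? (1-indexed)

tr T = 1 and det T = −6, so the characteristic polynomial is λ² − (1)λ + (−6) with roots −2 and 3.
Eigenvectors give P = [[−2, 1], [−3, 1]] with P⁻¹ = [[1, −1], [3, −2]], and T = P·diag(−2, 3)·P⁻¹.
Then T⁸ = P·diag(256, 6561)·P⁻¹ = [[−512, 6561], [−768, 6561]] · [[1, −1], [3, −2]] = [[19171, −12610], [18915, −12354]].

−12610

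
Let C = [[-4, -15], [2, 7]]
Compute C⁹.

[[-2554, -7665], [1022, 3067]]

tr C = 3 and det C = 2, so the characteristic polynomial is λ² − (3)λ + (2) with roots 1 and 2.
Eigenvectors give P = [[-3, 5], [1, -2]] with P⁻¹ = [[-2, -5], [-1, -3]], and C = P·diag(1, 2)·P⁻¹.
Then C⁹ = P·diag(1, 512)·P⁻¹ = [[-3, 2560], [1, -1024]] · [[-2, -5], [-1, -3]] = [[-2554, -7665], [1022, 3067]].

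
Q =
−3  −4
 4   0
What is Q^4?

Q^2 = [[−7, 12], [−12, −16]]
Q^3 = [[69, 28], [−28, 48]]
Q^4 = [[−95, −276], [276, 112]]

[[−95, −276], [276, 112]]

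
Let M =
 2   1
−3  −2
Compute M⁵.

[[2, 1], [−3, −2]]

M² = I (check: tr M = 0 and det M = −1), so M⁵ = M since 5 is odd.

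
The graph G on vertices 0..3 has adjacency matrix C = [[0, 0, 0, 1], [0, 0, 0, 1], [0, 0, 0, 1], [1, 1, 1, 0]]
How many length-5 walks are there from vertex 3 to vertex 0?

The number of length-5 walks from vertex 3 to vertex 0 is entry (3,0) of C⁵, where C is the adjacency matrix.
C² = [[1, 1, 1, 0], [1, 1, 1, 0], [1, 1, 1, 0], [0, 0, 0, 3]]
C³ = [[0, 0, 0, 3], [0, 0, 0, 3], [0, 0, 0, 3], [3, 3, 3, 0]]
C⁴ = [[3, 3, 3, 0], [3, 3, 3, 0], [3, 3, 3, 0], [0, 0, 0, 9]]
C⁵ = [[0, 0, 0, 9], [0, 0, 0, 9], [0, 0, 0, 9], [9, 9, 9, 0]]

9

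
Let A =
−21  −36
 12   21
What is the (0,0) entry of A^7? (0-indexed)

−15309

tr A = 0 and det A = −9, so the characteristic polynomial is λ² − (0)λ + (−9) with roots 3 and −3.
Eigenvectors give P = [[−3, −2], [2, 1]] with P⁻¹ = [[1, 2], [−2, −3]], and A = P·diag(3, −3)·P⁻¹.
Then A^7 = P·diag(2187, −2187)·P⁻¹ = [[−6561, 4374], [4374, −2187]] · [[1, 2], [−2, −3]] = [[−15309, −26244], [8748, 15309]].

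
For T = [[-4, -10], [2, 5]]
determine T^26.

T² = T (a projection; rank 1, trace 1), so T^26 = T.

[[-4, -10], [2, 5]]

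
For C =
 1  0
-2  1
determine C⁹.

[[1, 0], [-18, 1]]

C = I + N where N = [[0, 0], [-2, 0]] is strictly lower-triangular, so N² = 0.
(I + N)⁹ = I + 9·N = [[1, 0], [-18, 1]].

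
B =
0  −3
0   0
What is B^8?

B is strictly triangular, hence nilpotent: B^2 = 0, so B^8 = 0.

[[0, 0], [0, 0]]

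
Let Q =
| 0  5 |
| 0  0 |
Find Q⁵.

Q is strictly triangular, hence nilpotent: Q² = 0, so Q⁵ = 0.

[[0, 0], [0, 0]]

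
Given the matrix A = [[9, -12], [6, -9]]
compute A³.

tr A = 0 and det A = -9, so the characteristic polynomial is λ² − (0)λ + (-9) with roots 3 and -3.
Eigenvectors give P = [[2, -1], [1, -1]] with P⁻¹ = [[1, -1], [1, -2]], and A = P·diag(3, -3)·P⁻¹.
Then A³ = P·diag(27, -27)·P⁻¹ = [[54, 27], [27, 27]] · [[1, -1], [1, -2]] = [[81, -108], [54, -81]].

[[81, -108], [54, -81]]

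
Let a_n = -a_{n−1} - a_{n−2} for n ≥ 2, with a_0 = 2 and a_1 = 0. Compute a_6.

2

With companion matrix C = [[-1, -1], [1, 0]], [a_n, a_{n−1}]ᵀ = C·[a_{n−1}, a_{n−2}]ᵀ, so [a_6, a_5]ᵀ = C⁵·[a_1, a_0]ᵀ.
C⁵ = [[0, 1], [-1, -1]], giving [a_6, a_5]ᵀ = [[2], [-2]].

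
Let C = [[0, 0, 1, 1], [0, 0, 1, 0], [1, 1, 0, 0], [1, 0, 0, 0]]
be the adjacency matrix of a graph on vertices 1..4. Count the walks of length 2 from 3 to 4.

The number of length-2 walks from vertex 3 to vertex 4 is entry (3,4) of C², where C is the adjacency matrix.
C² = [[2, 1, 0, 0], [1, 1, 0, 0], [0, 0, 2, 1], [0, 0, 1, 1]]

1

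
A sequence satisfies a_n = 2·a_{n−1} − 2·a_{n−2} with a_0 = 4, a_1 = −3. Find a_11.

−352

With companion matrix B = [[2, −2], [1, 0]], [a_n, a_{n−1}]ᵀ = B·[a_{n−1}, a_{n−2}]ᵀ, so [a_11, a_10]ᵀ = B^10·[a_1, a_0]ᵀ.
B^10 = [[32, −64], [32, −32]], giving [a_11, a_10]ᵀ = [[−352], [−224]].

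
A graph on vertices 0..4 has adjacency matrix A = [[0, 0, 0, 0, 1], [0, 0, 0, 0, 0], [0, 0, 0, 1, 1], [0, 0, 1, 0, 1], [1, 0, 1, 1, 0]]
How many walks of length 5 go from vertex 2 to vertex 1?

The number of length-5 walks from vertex 2 to vertex 1 is entry (2,1) of A^5, where A is the adjacency matrix.
A^2 = [[1, 0, 1, 1, 0], [0, 0, 0, 0, 0], [1, 0, 2, 1, 1], [1, 0, 1, 2, 1], [0, 0, 1, 1, 3]]
A^3 = [[0, 0, 1, 1, 3], [0, 0, 0, 0, 0], [1, 0, 2, 3, 4], [1, 0, 3, 2, 4], [3, 0, 4, 4, 2]]
A^4 = [[3, 0, 4, 4, 2], [0, 0, 0, 0, 0], [4, 0, 7, 6, 6], [4, 0, 6, 7, 6], [2, 0, 6, 6, 11]]
A^5 = [[2, 0, 6, 6, 11], [0, 0, 0, 0, 0], [6, 0, 12, 13, 17], [6, 0, 13, 12, 17], [11, 0, 17, 17, 14]]

0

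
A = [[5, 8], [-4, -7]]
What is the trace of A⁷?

tr A = -2 and det A = -3, so the characteristic polynomial is λ² − (-2)λ + (-3) with roots 1 and -3.
Eigenvectors give P = [[2, -1], [-1, 1]] with P⁻¹ = [[1, 1], [1, 2]], and A = P·diag(1, -3)·P⁻¹.
Then A⁷ = P·diag(1, -2187)·P⁻¹ = [[2, 2187], [-1, -2187]] · [[1, 1], [1, 2]] = [[2189, 4376], [-2188, -4375]].

-2186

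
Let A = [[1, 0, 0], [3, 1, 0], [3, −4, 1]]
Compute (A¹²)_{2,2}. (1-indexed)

A = I + N where N = [[0, 0, 0], [3, 0, 0], [3, −4, 0]] is strictly lower-triangular, so N³ = 0.
(I + N)¹² = I + 12·N + 66·N² = [[1, 0, 0], [36, 1, 0], [−756, −48, 1]].

1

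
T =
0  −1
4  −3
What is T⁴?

T² = [[−4, 3], [−12, 5]]
T³ = [[12, −5], [20, −3]]
T⁴ = [[−20, 3], [−12, −11]]

[[−20, 3], [−12, −11]]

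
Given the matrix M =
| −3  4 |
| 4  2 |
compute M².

[[25, −4], [−4, 20]]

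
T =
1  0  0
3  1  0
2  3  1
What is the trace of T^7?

T = I + N where N = [[0, 0, 0], [3, 0, 0], [2, 3, 0]] is strictly lower-triangular, so N^3 = 0.
(I + N)^7 = I + 7·N + 21·N^2 = [[1, 0, 0], [21, 1, 0], [203, 21, 1]].

3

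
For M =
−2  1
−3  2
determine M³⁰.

[[1, 0], [0, 1]]

M² = I (check: tr M = 0 and det M = −1), so M³⁰ = I since 30 is even.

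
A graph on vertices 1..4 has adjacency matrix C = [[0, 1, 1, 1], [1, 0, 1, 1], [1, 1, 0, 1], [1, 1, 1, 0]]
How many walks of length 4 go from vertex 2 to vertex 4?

20

The number of length-4 walks from vertex 2 to vertex 4 is entry (2,4) of C^4, where C is the adjacency matrix.
C^2 = [[3, 2, 2, 2], [2, 3, 2, 2], [2, 2, 3, 2], [2, 2, 2, 3]]
C^3 = [[6, 7, 7, 7], [7, 6, 7, 7], [7, 7, 6, 7], [7, 7, 7, 6]]
C^4 = [[21, 20, 20, 20], [20, 21, 20, 20], [20, 20, 21, 20], [20, 20, 20, 21]]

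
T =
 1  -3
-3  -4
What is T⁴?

T² = [[10, 9], [9, 25]]
T³ = [[-17, -66], [-66, -127]]
T⁴ = [[181, 315], [315, 706]]

[[181, 315], [315, 706]]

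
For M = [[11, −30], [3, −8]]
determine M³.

[[71, −210], [21, −62]]

tr M = 3 and det M = 2, so the characteristic polynomial is λ² − (3)λ + (2) with roots 1 and 2.
Eigenvectors give P = [[3, 10], [1, 3]] with P⁻¹ = [[−3, 10], [1, −3]], and M = P·diag(1, 2)·P⁻¹.
Then M³ = P·diag(1, 8)·P⁻¹ = [[3, 80], [1, 24]] · [[−3, 10], [1, −3]] = [[71, −210], [21, −62]].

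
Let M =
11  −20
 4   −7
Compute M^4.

tr M = 4 and det M = 3, so the characteristic polynomial is λ² − (4)λ + (3) with roots 1 and 3.
Eigenvectors give P = [[2, 5], [1, 2]] with P⁻¹ = [[−2, 5], [1, −2]], and M = P·diag(1, 3)·P⁻¹.
Then M^4 = P·diag(1, 81)·P⁻¹ = [[2, 405], [1, 162]] · [[−2, 5], [1, −2]] = [[401, −800], [160, −319]].

[[401, −800], [160, −319]]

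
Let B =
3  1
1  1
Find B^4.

B^2 = [[10, 4], [4, 2]]
B^3 = [[34, 14], [14, 6]]
B^4 = [[116, 48], [48, 20]]

[[116, 48], [48, 20]]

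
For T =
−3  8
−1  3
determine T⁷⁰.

T² = I (check: tr T = 0 and det T = −1), so T⁷⁰ = I since 70 is even.

[[1, 0], [0, 1]]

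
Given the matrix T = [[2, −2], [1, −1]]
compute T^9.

T² = T (a projection; rank 1, trace 1), so T^9 = T.

[[2, −2], [1, −1]]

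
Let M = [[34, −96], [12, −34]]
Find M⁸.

[[256, 0], [0, 256]]

tr M = 0 and det M = −4, so the characteristic polynomial is λ² − (0)λ + (−4) with roots 2 and −2.
Eigenvectors give P = [[3, −8], [1, −3]] with P⁻¹ = [[3, −8], [1, −3]], and M = P·diag(2, −2)·P⁻¹.
Then M⁸ = P·diag(256, 256)·P⁻¹ = [[768, −2048], [256, −768]] · [[3, −8], [1, −3]] = [[256, 0], [0, 256]].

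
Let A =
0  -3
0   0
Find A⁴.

[[0, 0], [0, 0]]

A is strictly triangular, hence nilpotent: A² = 0, so A⁴ = 0.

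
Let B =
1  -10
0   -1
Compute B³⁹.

[[1, -10], [0, -1]]

B² = I (check: tr B = 0 and det B = -1), so B³⁹ = B since 39 is odd.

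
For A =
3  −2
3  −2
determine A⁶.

[[3, −2], [3, −2]]

A² = A (a projection; rank 1, trace 1), so A⁶ = A.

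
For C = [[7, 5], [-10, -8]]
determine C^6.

[[-601, -665], [1330, 1394]]

tr C = -1 and det C = -6, so the characteristic polynomial is λ² − (-1)λ + (-6) with roots 2 and -3.
Eigenvectors give P = [[-1, 1], [1, -2]] with P⁻¹ = [[-2, -1], [-1, -1]], and C = P·diag(2, -3)·P⁻¹.
Then C^6 = P·diag(64, 729)·P⁻¹ = [[-64, 729], [64, -1458]] · [[-2, -1], [-1, -1]] = [[-601, -665], [1330, 1394]].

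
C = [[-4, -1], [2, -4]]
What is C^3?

[[-40, -46], [92, -40]]

C^2 = [[14, 8], [-16, 14]]
C^3 = [[-40, -46], [92, -40]]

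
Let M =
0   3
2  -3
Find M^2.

[[6, -9], [-6, 15]]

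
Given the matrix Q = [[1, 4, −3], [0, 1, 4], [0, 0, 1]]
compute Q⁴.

[[1, 16, 84], [0, 1, 16], [0, 0, 1]]

Q = I + N where N = [[0, 4, −3], [0, 0, 4], [0, 0, 0]] is strictly upper-triangular, so N³ = 0.
(I + N)⁴ = I + 4·N + 6·N² = [[1, 16, 84], [0, 1, 16], [0, 0, 1]].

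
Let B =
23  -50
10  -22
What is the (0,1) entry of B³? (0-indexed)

tr B = 1 and det B = -6, so the characteristic polynomial is λ² − (1)λ + (-6) with roots 3 and -2.
Eigenvectors give P = [[5, 2], [2, 1]] with P⁻¹ = [[1, -2], [-2, 5]], and B = P·diag(3, -2)·P⁻¹.
Then B³ = P·diag(27, -8)·P⁻¹ = [[135, -16], [54, -8]] · [[1, -2], [-2, 5]] = [[167, -350], [70, -148]].

-350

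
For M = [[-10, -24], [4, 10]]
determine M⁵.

tr M = 0 and det M = -4, so the characteristic polynomial is λ² − (0)λ + (-4) with roots 2 and -2.
Eigenvectors give P = [[-2, -3], [1, 1]] with P⁻¹ = [[1, 3], [-1, -2]], and M = P·diag(2, -2)·P⁻¹.
Then M⁵ = P·diag(32, -32)·P⁻¹ = [[-64, 96], [32, -32]] · [[1, 3], [-1, -2]] = [[-160, -384], [64, 160]].

[[-160, -384], [64, 160]]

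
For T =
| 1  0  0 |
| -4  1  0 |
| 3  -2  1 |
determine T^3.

[[1, 0, 0], [-12, 1, 0], [33, -6, 1]]

T = I + N where N = [[0, 0, 0], [-4, 0, 0], [3, -2, 0]] is strictly lower-triangular, so N^3 = 0.
(I + N)^3 = I + 3·N + 3·N^2 = [[1, 0, 0], [-12, 1, 0], [33, -6, 1]].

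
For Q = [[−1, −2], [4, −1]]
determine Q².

[[−7, 4], [−8, −7]]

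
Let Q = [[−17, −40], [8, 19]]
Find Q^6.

[[−2911, −7280], [1456, 3641]]

tr Q = 2 and det Q = −3, so the characteristic polynomial is λ² − (2)λ + (−3) with roots −1 and 3.
Eigenvectors give P = [[5, −2], [−2, 1]] with P⁻¹ = [[1, 2], [2, 5]], and Q = P·diag(−1, 3)·P⁻¹.
Then Q^6 = P·diag(1, 729)·P⁻¹ = [[5, −1458], [−2, 729]] · [[1, 2], [2, 5]] = [[−2911, −7280], [1456, 3641]].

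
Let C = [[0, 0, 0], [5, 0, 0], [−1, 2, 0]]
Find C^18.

[[0, 0, 0], [0, 0, 0], [0, 0, 0]]

C is strictly triangular, hence nilpotent: C^3 = 0, so C^18 = 0.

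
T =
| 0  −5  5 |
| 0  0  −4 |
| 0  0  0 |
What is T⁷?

[[0, 0, 0], [0, 0, 0], [0, 0, 0]]

T is strictly triangular, hence nilpotent: T³ = 0, so T⁷ = 0.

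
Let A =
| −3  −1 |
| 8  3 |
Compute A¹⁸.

A² = I (check: tr A = 0 and det A = −1), so A¹⁸ = I since 18 is even.

[[1, 0], [0, 1]]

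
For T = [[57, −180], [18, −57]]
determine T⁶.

[[729, 0], [0, 729]]

tr T = 0 and det T = −9, so the characteristic polynomial is λ² − (0)λ + (−9) with roots −3 and 3.
Eigenvectors give P = [[3, 10], [1, 3]] with P⁻¹ = [[−3, 10], [1, −3]], and T = P·diag(−3, 3)·P⁻¹.
Then T⁶ = P·diag(729, 729)·P⁻¹ = [[2187, 7290], [729, 2187]] · [[−3, 10], [1, −3]] = [[729, 0], [0, 729]].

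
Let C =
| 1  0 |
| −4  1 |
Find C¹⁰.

[[1, 0], [−40, 1]]

C = I + N where N = [[0, 0], [−4, 0]] is strictly lower-triangular, so N² = 0.
(I + N)¹⁰ = I + 10·N = [[1, 0], [−40, 1]].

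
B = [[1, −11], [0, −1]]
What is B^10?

B² = I (check: tr B = 0 and det B = −1), so B^10 = I since 10 is even.

[[1, 0], [0, 1]]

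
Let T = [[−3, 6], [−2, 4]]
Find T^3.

T² = T (a projection; rank 1, trace 1), so T^3 = T.

[[−3, 6], [−2, 4]]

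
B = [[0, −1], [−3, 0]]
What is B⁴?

B² = [[3, 0], [0, 3]]
B³ = [[0, −3], [−9, 0]]
B⁴ = [[9, 0], [0, 9]]

[[9, 0], [0, 9]]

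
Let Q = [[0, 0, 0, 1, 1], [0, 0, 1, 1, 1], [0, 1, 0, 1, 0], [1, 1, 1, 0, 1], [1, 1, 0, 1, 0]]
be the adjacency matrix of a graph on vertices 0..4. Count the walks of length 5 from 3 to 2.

The number of length-5 walks from vertex 3 to vertex 2 is entry (3,2) of Q⁵, where Q is the adjacency matrix.
Q² = [[2, 2, 1, 1, 1], [2, 3, 1, 2, 1], [1, 1, 2, 1, 2], [1, 2, 1, 4, 2], [1, 1, 2, 2, 3]]
Q³ = [[2, 3, 3, 6, 5], [3, 4, 5, 7, 7], [3, 5, 2, 6, 3], [6, 7, 6, 6, 7], [5, 7, 3, 7, 4]]
Q⁴ = [[11, 14, 9, 13, 11], [14, 19, 11, 19, 14], [9, 11, 11, 13, 14], [13, 19, 13, 26, 19], [11, 14, 14, 19, 19]]
Q⁵ = [[24, 33, 27, 45, 38], [33, 44, 38, 58, 52], [27, 38, 24, 45, 33], [45, 58, 45, 64, 58], [38, 52, 33, 58, 44]]

45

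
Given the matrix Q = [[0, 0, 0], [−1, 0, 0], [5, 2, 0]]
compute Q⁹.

Q is strictly triangular, hence nilpotent: Q³ = 0, so Q⁹ = 0.

[[0, 0, 0], [0, 0, 0], [0, 0, 0]]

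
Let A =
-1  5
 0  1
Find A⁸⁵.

A² = I (check: tr A = 0 and det A = -1), so A⁸⁵ = A since 85 is odd.

[[-1, 5], [0, 1]]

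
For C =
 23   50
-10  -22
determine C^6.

[[3389, 6650], [-1330, -2596]]

tr C = 1 and det C = -6, so the characteristic polynomial is λ² − (1)λ + (-6) with roots 3 and -2.
Eigenvectors give P = [[-5, 2], [2, -1]] with P⁻¹ = [[-1, -2], [-2, -5]], and C = P·diag(3, -2)·P⁻¹.
Then C^6 = P·diag(729, 64)·P⁻¹ = [[-3645, 128], [1458, -64]] · [[-1, -2], [-2, -5]] = [[3389, 6650], [-1330, -2596]].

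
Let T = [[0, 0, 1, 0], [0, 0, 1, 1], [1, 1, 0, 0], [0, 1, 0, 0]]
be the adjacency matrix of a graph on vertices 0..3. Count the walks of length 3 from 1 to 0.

0

The number of length-3 walks from vertex 1 to vertex 0 is entry (1,0) of T³, where T is the adjacency matrix.
T² = [[1, 1, 0, 0], [1, 2, 0, 0], [0, 0, 2, 1], [0, 0, 1, 1]]
T³ = [[0, 0, 2, 1], [0, 0, 3, 2], [2, 3, 0, 0], [1, 2, 0, 0]]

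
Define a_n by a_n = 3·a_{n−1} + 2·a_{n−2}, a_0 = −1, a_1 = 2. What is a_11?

With companion matrix B = [[3, 2], [1, 0]], [a_n, a_{n−1}]ᵀ = B·[a_{n−1}, a_{n−2}]ᵀ, so [a_11, a_10]ᵀ = B¹⁰·[a_1, a_0]ᵀ.
B¹⁰ = [[283667, 159294], [79647, 44726]], giving [a_11, a_10]ᵀ = [[408040], [114568]].

408040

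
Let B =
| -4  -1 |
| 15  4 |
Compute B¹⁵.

[[-4, -1], [15, 4]]

B² = I (check: tr B = 0 and det B = -1), so B¹⁵ = B since 15 is odd.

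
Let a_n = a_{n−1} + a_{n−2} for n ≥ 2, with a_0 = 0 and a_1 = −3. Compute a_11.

With companion matrix Q = [[1, 1], [1, 0]], [a_n, a_{n−1}]ᵀ = Q·[a_{n−1}, a_{n−2}]ᵀ, so [a_11, a_10]ᵀ = Q¹⁰·[a_1, a_0]ᵀ.
Q¹⁰ = [[89, 55], [55, 34]], giving [a_11, a_10]ᵀ = [[−267], [−165]].

−267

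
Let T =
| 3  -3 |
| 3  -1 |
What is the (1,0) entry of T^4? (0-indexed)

-48

T^2 = [[0, -6], [6, -8]]
T^3 = [[-18, 6], [-6, -10]]
T^4 = [[-36, 48], [-48, 28]]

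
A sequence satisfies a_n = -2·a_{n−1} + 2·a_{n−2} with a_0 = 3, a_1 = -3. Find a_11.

-94944

With companion matrix T = [[-2, 2], [1, 0]], [a_n, a_{n−1}]ᵀ = T·[a_{n−1}, a_{n−2}]ᵀ, so [a_11, a_10]ᵀ = T^10·[a_1, a_0]ᵀ.
T^10 = [[18272, -13376], [-6688, 4896]], giving [a_11, a_10]ᵀ = [[-94944], [34752]].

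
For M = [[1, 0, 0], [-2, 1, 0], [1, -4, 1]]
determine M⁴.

M = I + N where N = [[0, 0, 0], [-2, 0, 0], [1, -4, 0]] is strictly lower-triangular, so N³ = 0.
(I + N)⁴ = I + 4·N + 6·N² = [[1, 0, 0], [-8, 1, 0], [52, -16, 1]].

[[1, 0, 0], [-8, 1, 0], [52, -16, 1]]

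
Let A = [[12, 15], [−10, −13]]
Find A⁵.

[[582, 825], [−550, −793]]

tr A = −1 and det A = −6, so the characteristic polynomial is λ² − (−1)λ + (−6) with roots 2 and −3.
Eigenvectors give P = [[−3, −1], [2, 1]] with P⁻¹ = [[−1, −1], [2, 3]], and A = P·diag(2, −3)·P⁻¹.
Then A⁵ = P·diag(32, −243)·P⁻¹ = [[−96, 243], [64, −243]] · [[−1, −1], [2, 3]] = [[582, 825], [−550, −793]].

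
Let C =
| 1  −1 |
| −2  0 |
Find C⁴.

[[11, −5], [−10, 6]]

C² = [[3, −1], [−2, 2]]
C³ = [[5, −3], [−6, 2]]
C⁴ = [[11, −5], [−10, 6]]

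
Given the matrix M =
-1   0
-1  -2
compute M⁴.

[[1, 0], [15, 16]]

M² = [[1, 0], [3, 4]]
M³ = [[-1, 0], [-7, -8]]
M⁴ = [[1, 0], [15, 16]]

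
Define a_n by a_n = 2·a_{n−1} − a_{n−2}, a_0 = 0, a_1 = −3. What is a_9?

With companion matrix C = [[2, −1], [1, 0]], [a_n, a_{n−1}]ᵀ = C·[a_{n−1}, a_{n−2}]ᵀ, so [a_9, a_8]ᵀ = C⁸·[a_1, a_0]ᵀ.
C⁸ = [[9, −8], [8, −7]], giving [a_9, a_8]ᵀ = [[−27], [−24]].

−27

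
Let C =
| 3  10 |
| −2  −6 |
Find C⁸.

tr C = −3 and det C = 2, so the characteristic polynomial is λ² − (−3)λ + (2) with roots −1 and −2.
Eigenvectors give P = [[5, −2], [−2, 1]] with P⁻¹ = [[1, 2], [2, 5]], and C = P·diag(−1, −2)·P⁻¹.
Then C⁸ = P·diag(1, 256)·P⁻¹ = [[5, −512], [−2, 256]] · [[1, 2], [2, 5]] = [[−1019, −2550], [510, 1276]].

[[−1019, −2550], [510, 1276]]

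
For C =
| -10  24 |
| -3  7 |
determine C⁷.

tr C = -3 and det C = 2, so the characteristic polynomial is λ² − (-3)λ + (2) with roots -1 and -2.
Eigenvectors give P = [[-8, 3], [-3, 1]] with P⁻¹ = [[1, -3], [3, -8]], and C = P·diag(-1, -2)·P⁻¹.
Then C⁷ = P·diag(-1, -128)·P⁻¹ = [[8, -384], [3, -128]] · [[1, -3], [3, -8]] = [[-1144, 3048], [-381, 1015]].

[[-1144, 3048], [-381, 1015]]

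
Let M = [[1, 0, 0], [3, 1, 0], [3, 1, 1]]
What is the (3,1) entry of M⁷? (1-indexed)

84

M = I + N where N = [[0, 0, 0], [3, 0, 0], [3, 1, 0]] is strictly lower-triangular, so N³ = 0.
(I + N)⁷ = I + 7·N + 21·N² = [[1, 0, 0], [21, 1, 0], [84, 7, 1]].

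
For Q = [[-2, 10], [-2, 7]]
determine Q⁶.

[[-2596, 6650], [-1330, 3389]]

tr Q = 5 and det Q = 6, so the characteristic polynomial is λ² − (5)λ + (6) with roots 2 and 3.
Eigenvectors give P = [[-5, 2], [-2, 1]] with P⁻¹ = [[-1, 2], [-2, 5]], and Q = P·diag(2, 3)·P⁻¹.
Then Q⁶ = P·diag(64, 729)·P⁻¹ = [[-320, 1458], [-128, 729]] · [[-1, 2], [-2, 5]] = [[-2596, 6650], [-1330, 3389]].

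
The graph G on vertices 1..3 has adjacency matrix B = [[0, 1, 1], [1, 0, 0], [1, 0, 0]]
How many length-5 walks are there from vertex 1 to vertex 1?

0

The number of length-5 walks from vertex 1 to vertex 1 is entry (1,1) of B^5, where B is the adjacency matrix.
B^2 = [[2, 0, 0], [0, 1, 1], [0, 1, 1]]
B^3 = [[0, 2, 2], [2, 0, 0], [2, 0, 0]]
B^4 = [[4, 0, 0], [0, 2, 2], [0, 2, 2]]
B^5 = [[0, 4, 4], [4, 0, 0], [4, 0, 0]]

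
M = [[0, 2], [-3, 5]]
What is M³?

[[-30, 38], [-57, 65]]

tr M = 5 and det M = 6, so the characteristic polynomial is λ² − (5)λ + (6) with roots 2 and 3.
Eigenvectors give P = [[1, -2], [1, -3]] with P⁻¹ = [[3, -2], [1, -1]], and M = P·diag(2, 3)·P⁻¹.
Then M³ = P·diag(8, 27)·P⁻¹ = [[8, -54], [8, -81]] · [[3, -2], [1, -1]] = [[-30, 38], [-57, 65]].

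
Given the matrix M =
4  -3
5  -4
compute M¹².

M² = I (check: tr M = 0 and det M = -1), so M¹² = I since 12 is even.

[[1, 0], [0, 1]]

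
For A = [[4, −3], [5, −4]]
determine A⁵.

[[4, −3], [5, −4]]

A² = I (check: tr A = 0 and det A = −1), so A⁵ = A since 5 is odd.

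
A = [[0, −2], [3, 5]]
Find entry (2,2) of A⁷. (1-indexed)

6305

tr A = 5 and det A = 6, so the characteristic polynomial is λ² − (5)λ + (6) with roots 2 and 3.
Eigenvectors give P = [[−1, −2], [1, 3]] with P⁻¹ = [[−3, −2], [1, 1]], and A = P·diag(2, 3)·P⁻¹.
Then A⁷ = P·diag(128, 2187)·P⁻¹ = [[−128, −4374], [128, 6561]] · [[−3, −2], [1, 1]] = [[−3990, −4118], [6177, 6305]].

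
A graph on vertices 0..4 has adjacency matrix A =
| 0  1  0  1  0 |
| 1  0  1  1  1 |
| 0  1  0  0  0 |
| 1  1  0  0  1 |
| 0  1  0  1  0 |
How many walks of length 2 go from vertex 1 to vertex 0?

The number of length-2 walks from vertex 1 to vertex 0 is entry (1,0) of A², where A is the adjacency matrix.
A² = [[2, 1, 1, 1, 2], [1, 4, 0, 2, 1], [1, 0, 1, 1, 1], [1, 2, 1, 3, 1], [2, 1, 1, 1, 2]]

1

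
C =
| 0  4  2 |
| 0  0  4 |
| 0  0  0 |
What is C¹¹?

[[0, 0, 0], [0, 0, 0], [0, 0, 0]]

C is strictly triangular, hence nilpotent: C³ = 0, so C¹¹ = 0.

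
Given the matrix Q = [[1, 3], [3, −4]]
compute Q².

[[10, −9], [−9, 25]]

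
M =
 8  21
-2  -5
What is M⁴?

tr M = 3 and det M = 2, so the characteristic polynomial is λ² − (3)λ + (2) with roots 2 and 1.
Eigenvectors give P = [[-7, 3], [2, -1]] with P⁻¹ = [[-1, -3], [-2, -7]], and M = P·diag(2, 1)·P⁻¹.
Then M⁴ = P·diag(16, 1)·P⁻¹ = [[-112, 3], [32, -1]] · [[-1, -3], [-2, -7]] = [[106, 315], [-30, -89]].

[[106, 315], [-30, -89]]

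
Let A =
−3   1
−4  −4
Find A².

[[5, −7], [28, 12]]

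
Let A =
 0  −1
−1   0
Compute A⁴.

[[1, 0], [0, 1]]

A² = I (check: tr A = 0 and det A = −1), so A⁴ = I since 4 is even.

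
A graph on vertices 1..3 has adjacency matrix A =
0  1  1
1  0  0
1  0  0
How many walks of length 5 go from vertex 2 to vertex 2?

0

The number of length-5 walks from vertex 2 to vertex 2 is entry (2,2) of A^5, where A is the adjacency matrix.
A^2 = [[2, 0, 0], [0, 1, 1], [0, 1, 1]]
A^3 = [[0, 2, 2], [2, 0, 0], [2, 0, 0]]
A^4 = [[4, 0, 0], [0, 2, 2], [0, 2, 2]]
A^5 = [[0, 4, 4], [4, 0, 0], [4, 0, 0]]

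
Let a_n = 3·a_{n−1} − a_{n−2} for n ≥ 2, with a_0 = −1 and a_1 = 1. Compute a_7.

With companion matrix A = [[3, −1], [1, 0]], [a_n, a_{n−1}]ᵀ = A·[a_{n−1}, a_{n−2}]ᵀ, so [a_7, a_6]ᵀ = A⁶·[a_1, a_0]ᵀ.
A⁶ = [[377, −144], [144, −55]], giving [a_7, a_6]ᵀ = [[521], [199]].

521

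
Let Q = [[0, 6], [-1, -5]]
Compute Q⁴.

[[-114, -390], [65, 211]]

tr Q = -5 and det Q = 6, so the characteristic polynomial is λ² − (-5)λ + (6) with roots -2 and -3.
Eigenvectors give P = [[3, -2], [-1, 1]] with P⁻¹ = [[1, 2], [1, 3]], and Q = P·diag(-2, -3)·P⁻¹.
Then Q⁴ = P·diag(16, 81)·P⁻¹ = [[48, -162], [-16, 81]] · [[1, 2], [1, 3]] = [[-114, -390], [65, 211]].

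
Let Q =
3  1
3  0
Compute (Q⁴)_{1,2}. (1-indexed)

Q² = [[12, 3], [9, 3]]
Q³ = [[45, 12], [36, 9]]
Q⁴ = [[171, 45], [135, 36]]

45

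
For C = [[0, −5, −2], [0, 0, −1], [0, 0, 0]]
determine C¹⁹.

C is strictly triangular, hence nilpotent: C³ = 0, so C¹⁹ = 0.

[[0, 0, 0], [0, 0, 0], [0, 0, 0]]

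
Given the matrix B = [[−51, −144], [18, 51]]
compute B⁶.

tr B = 0 and det B = −9, so the characteristic polynomial is λ² − (0)λ + (−9) with roots −3 and 3.
Eigenvectors give P = [[−3, −8], [1, 3]] with P⁻¹ = [[−3, −8], [1, 3]], and B = P·diag(−3, 3)·P⁻¹.
Then B⁶ = P·diag(729, 729)·P⁻¹ = [[−2187, −5832], [729, 2187]] · [[−3, −8], [1, 3]] = [[729, 0], [0, 729]].

[[729, 0], [0, 729]]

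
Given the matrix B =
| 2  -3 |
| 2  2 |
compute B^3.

[[-28, -18], [12, -28]]

B^2 = [[-2, -12], [8, -2]]
B^3 = [[-28, -18], [12, -28]]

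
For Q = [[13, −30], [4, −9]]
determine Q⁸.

[[39361, −98400], [13120, −32799]]

tr Q = 4 and det Q = 3, so the characteristic polynomial is λ² − (4)λ + (3) with roots 3 and 1.
Eigenvectors give P = [[3, −5], [1, −2]] with P⁻¹ = [[2, −5], [1, −3]], and Q = P·diag(3, 1)·P⁻¹.
Then Q⁸ = P·diag(6561, 1)·P⁻¹ = [[19683, −5], [6561, −2]] · [[2, −5], [1, −3]] = [[39361, −98400], [13120, −32799]].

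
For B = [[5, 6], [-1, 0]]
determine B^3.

tr B = 5 and det B = 6, so the characteristic polynomial is λ² − (5)λ + (6) with roots 3 and 2.
Eigenvectors give P = [[-3, -2], [1, 1]] with P⁻¹ = [[-1, -2], [1, 3]], and B = P·diag(3, 2)·P⁻¹.
Then B^3 = P·diag(27, 8)·P⁻¹ = [[-81, -16], [27, 8]] · [[-1, -2], [1, 3]] = [[65, 114], [-19, -30]].

[[65, 114], [-19, -30]]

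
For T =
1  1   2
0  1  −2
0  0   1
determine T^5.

[[1, 5, −10], [0, 1, −10], [0, 0, 1]]

T = I + N where N = [[0, 1, 2], [0, 0, −2], [0, 0, 0]] is strictly upper-triangular, so N^3 = 0.
(I + N)^5 = I + 5·N + 10·N^2 = [[1, 5, −10], [0, 1, −10], [0, 0, 1]].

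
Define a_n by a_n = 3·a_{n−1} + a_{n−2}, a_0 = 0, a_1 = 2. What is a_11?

282962

With companion matrix B = [[3, 1], [1, 0]], [a_n, a_{n−1}]ᵀ = B·[a_{n−1}, a_{n−2}]ᵀ, so [a_11, a_10]ᵀ = B¹⁰·[a_1, a_0]ᵀ.
B¹⁰ = [[141481, 42837], [42837, 12970]], giving [a_11, a_10]ᵀ = [[282962], [85674]].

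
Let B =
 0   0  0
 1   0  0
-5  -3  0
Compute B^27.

B is strictly triangular, hence nilpotent: B^3 = 0, so B^27 = 0.

[[0, 0, 0], [0, 0, 0], [0, 0, 0]]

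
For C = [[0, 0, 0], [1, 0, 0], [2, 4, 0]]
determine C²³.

[[0, 0, 0], [0, 0, 0], [0, 0, 0]]

C is strictly triangular, hence nilpotent: C³ = 0, so C²³ = 0.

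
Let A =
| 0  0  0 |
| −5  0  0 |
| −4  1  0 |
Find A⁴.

A is strictly triangular, hence nilpotent: A³ = 0, so A⁴ = 0.

[[0, 0, 0], [0, 0, 0], [0, 0, 0]]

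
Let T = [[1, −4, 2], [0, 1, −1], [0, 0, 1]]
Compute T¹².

T = I + N where N = [[0, −4, 2], [0, 0, −1], [0, 0, 0]] is strictly upper-triangular, so N³ = 0.
(I + N)¹² = I + 12·N + 66·N² = [[1, −48, 288], [0, 1, −12], [0, 0, 1]].

[[1, −48, 288], [0, 1, −12], [0, 0, 1]]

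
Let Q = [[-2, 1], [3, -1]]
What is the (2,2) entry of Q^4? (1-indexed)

43

Q^2 = [[7, -3], [-9, 4]]
Q^3 = [[-23, 10], [30, -13]]
Q^4 = [[76, -33], [-99, 43]]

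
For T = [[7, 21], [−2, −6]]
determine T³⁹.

[[7, 21], [−2, −6]]

T² = T (a projection; rank 1, trace 1), so T³⁹ = T.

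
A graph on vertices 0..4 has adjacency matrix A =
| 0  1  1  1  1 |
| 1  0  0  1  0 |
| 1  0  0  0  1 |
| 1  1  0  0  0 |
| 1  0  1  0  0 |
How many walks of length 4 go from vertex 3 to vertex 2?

7

The number of length-4 walks from vertex 3 to vertex 2 is entry (3,2) of A⁴, where A is the adjacency matrix.
A² = [[4, 1, 1, 1, 1], [1, 2, 1, 1, 1], [1, 1, 2, 1, 1], [1, 1, 1, 2, 1], [1, 1, 1, 1, 2]]
A³ = [[4, 5, 5, 5, 5], [5, 2, 2, 3, 2], [5, 2, 2, 2, 3], [5, 3, 2, 2, 2], [5, 2, 3, 2, 2]]
A⁴ = [[20, 9, 9, 9, 9], [9, 8, 7, 7, 7], [9, 7, 8, 7, 7], [9, 7, 7, 8, 7], [9, 7, 7, 7, 8]]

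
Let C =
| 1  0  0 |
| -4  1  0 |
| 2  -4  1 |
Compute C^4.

C = I + N where N = [[0, 0, 0], [-4, 0, 0], [2, -4, 0]] is strictly lower-triangular, so N^3 = 0.
(I + N)^4 = I + 4·N + 6·N^2 = [[1, 0, 0], [-16, 1, 0], [104, -16, 1]].

[[1, 0, 0], [-16, 1, 0], [104, -16, 1]]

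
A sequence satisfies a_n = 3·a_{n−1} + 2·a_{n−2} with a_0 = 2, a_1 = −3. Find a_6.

With companion matrix M = [[3, 2], [1, 0]], [a_n, a_{n−1}]ᵀ = M·[a_{n−1}, a_{n−2}]ᵀ, so [a_6, a_5]ᵀ = M^5·[a_1, a_0]ᵀ.
M^5 = [[495, 278], [139, 78]], giving [a_6, a_5]ᵀ = [[−929], [−261]].

−929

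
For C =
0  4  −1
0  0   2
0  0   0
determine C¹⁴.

C is strictly triangular, hence nilpotent: C³ = 0, so C¹⁴ = 0.

[[0, 0, 0], [0, 0, 0], [0, 0, 0]]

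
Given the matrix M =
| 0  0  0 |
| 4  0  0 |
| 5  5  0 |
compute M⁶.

[[0, 0, 0], [0, 0, 0], [0, 0, 0]]

M is strictly triangular, hence nilpotent: M³ = 0, so M⁶ = 0.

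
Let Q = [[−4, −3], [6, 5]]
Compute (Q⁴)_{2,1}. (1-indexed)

30

tr Q = 1 and det Q = −2, so the characteristic polynomial is λ² − (1)λ + (−2) with roots 2 and −1.
Eigenvectors give P = [[1, −1], [−2, 1]] with P⁻¹ = [[−1, −1], [−2, −1]], and Q = P·diag(2, −1)·P⁻¹.
Then Q⁴ = P·diag(16, 1)·P⁻¹ = [[16, −1], [−32, 1]] · [[−1, −1], [−2, −1]] = [[−14, −15], [30, 31]].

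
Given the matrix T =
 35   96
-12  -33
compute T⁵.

tr T = 2 and det T = -3, so the characteristic polynomial is λ² − (2)λ + (-3) with roots -1 and 3.
Eigenvectors give P = [[8, 3], [-3, -1]] with P⁻¹ = [[-1, -3], [3, 8]], and T = P·diag(-1, 3)·P⁻¹.
Then T⁵ = P·diag(-1, 243)·P⁻¹ = [[-8, 729], [3, -243]] · [[-1, -3], [3, 8]] = [[2195, 5856], [-732, -1953]].

[[2195, 5856], [-732, -1953]]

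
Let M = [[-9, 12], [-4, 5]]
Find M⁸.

tr M = -4 and det M = 3, so the characteristic polynomial is λ² − (-4)λ + (3) with roots -1 and -3.
Eigenvectors give P = [[-3, 2], [-2, 1]] with P⁻¹ = [[1, -2], [2, -3]], and M = P·diag(-1, -3)·P⁻¹.
Then M⁸ = P·diag(1, 6561)·P⁻¹ = [[-3, 13122], [-2, 6561]] · [[1, -2], [2, -3]] = [[26241, -39360], [13120, -19679]].

[[26241, -39360], [13120, -19679]]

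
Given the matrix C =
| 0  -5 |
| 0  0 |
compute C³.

[[0, 0], [0, 0]]

C is strictly triangular, hence nilpotent: C² = 0, so C³ = 0.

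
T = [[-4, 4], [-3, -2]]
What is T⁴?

[[-416, 96], [-72, -368]]

T² = [[4, -24], [18, -8]]
T³ = [[56, 64], [-48, 88]]
T⁴ = [[-416, 96], [-72, -368]]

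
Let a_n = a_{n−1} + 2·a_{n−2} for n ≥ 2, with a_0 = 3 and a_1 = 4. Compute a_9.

1194

With companion matrix C = [[1, 2], [1, 0]], [a_n, a_{n−1}]ᵀ = C·[a_{n−1}, a_{n−2}]ᵀ, so [a_9, a_8]ᵀ = C^8·[a_1, a_0]ᵀ.
C^8 = [[171, 170], [85, 86]], giving [a_9, a_8]ᵀ = [[1194], [598]].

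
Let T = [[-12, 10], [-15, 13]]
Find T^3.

[[-78, 70], [-105, 97]]

tr T = 1 and det T = -6, so the characteristic polynomial is λ² − (1)λ + (-6) with roots 3 and -2.
Eigenvectors give P = [[-2, 1], [-3, 1]] with P⁻¹ = [[1, -1], [3, -2]], and T = P·diag(3, -2)·P⁻¹.
Then T^3 = P·diag(27, -8)·P⁻¹ = [[-54, -8], [-81, -8]] · [[1, -1], [3, -2]] = [[-78, 70], [-105, 97]].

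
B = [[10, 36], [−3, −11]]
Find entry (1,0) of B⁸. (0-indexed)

255

tr B = −1 and det B = −2, so the characteristic polynomial is λ² − (−1)λ + (−2) with roots 1 and −2.
Eigenvectors give P = [[4, −3], [−1, 1]] with P⁻¹ = [[1, 3], [1, 4]], and B = P·diag(1, −2)·P⁻¹.
Then B⁸ = P·diag(1, 256)·P⁻¹ = [[4, −768], [−1, 256]] · [[1, 3], [1, 4]] = [[−764, −3060], [255, 1021]].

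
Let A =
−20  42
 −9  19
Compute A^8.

tr A = −1 and det A = −2, so the characteristic polynomial is λ² − (−1)λ + (−2) with roots 1 and −2.
Eigenvectors give P = [[2, 7], [1, 3]] with P⁻¹ = [[−3, 7], [1, −2]], and A = P·diag(1, −2)·P⁻¹.
Then A^8 = P·diag(1, 256)·P⁻¹ = [[2, 1792], [1, 768]] · [[−3, 7], [1, −2]] = [[1786, −3570], [765, −1529]].

[[1786, −3570], [765, −1529]]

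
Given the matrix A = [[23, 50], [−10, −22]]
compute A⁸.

[[31781, 63050], [−12610, −24964]]

tr A = 1 and det A = −6, so the characteristic polynomial is λ² − (1)λ + (−6) with roots 3 and −2.
Eigenvectors give P = [[5, −2], [−2, 1]] with P⁻¹ = [[1, 2], [2, 5]], and A = P·diag(3, −2)·P⁻¹.
Then A⁸ = P·diag(6561, 256)·P⁻¹ = [[32805, −512], [−13122, 256]] · [[1, 2], [2, 5]] = [[31781, 63050], [−12610, −24964]].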